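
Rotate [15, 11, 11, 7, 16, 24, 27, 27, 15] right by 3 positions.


Right rotate by 3: [27, 27, 15, 15, 11, 11, 7, 16, 24]


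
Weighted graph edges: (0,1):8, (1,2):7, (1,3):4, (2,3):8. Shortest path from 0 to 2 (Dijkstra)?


Dijkstra from 0:
Distances: {0: 0, 1: 8, 2: 15, 3: 12}
Shortest distance to 2 = 15, path = [0, 1, 2]


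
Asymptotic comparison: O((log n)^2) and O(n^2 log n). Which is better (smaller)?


polylogarithmic grows slower than n^2 log n
O((log n)^2) is asymptotically smaller; O(n^2 log n) grows faster


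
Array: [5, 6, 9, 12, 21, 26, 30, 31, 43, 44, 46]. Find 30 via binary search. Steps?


Search for 30:
[0,10] mid=5 arr[5]=26
[6,10] mid=8 arr[8]=43
[6,7] mid=6 arr[6]=30
Total: 3 comparisons


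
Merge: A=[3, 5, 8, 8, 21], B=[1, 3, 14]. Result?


Compare heads, take smaller each step.
Merged: [1, 3, 3, 5, 8, 8, 14, 21]


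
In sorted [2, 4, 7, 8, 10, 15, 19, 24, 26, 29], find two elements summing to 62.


Two pointers: lo=0, hi=9
No pair sums to 62


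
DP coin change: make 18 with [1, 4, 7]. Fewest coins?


dp[0]=0; dp[i]=1+min(dp[i-c] for c in coins)
...dp[13]=4, dp[14]=2, dp[15]=3, dp[16]=4, dp[17]=5, dp[18]=3
Minimum coins for 18 = 3


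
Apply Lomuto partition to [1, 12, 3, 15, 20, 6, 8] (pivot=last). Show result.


Elements <= 8 go left of pivot.
Result: [1, 3, 6, 8, 20, 12, 15], pivot at index 3


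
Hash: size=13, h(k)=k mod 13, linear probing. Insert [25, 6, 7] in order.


Insertions: 25->slot 12; 6->slot 6; 7->slot 7
Table: [None, None, None, None, None, None, 6, 7, None, None, None, None, 25]


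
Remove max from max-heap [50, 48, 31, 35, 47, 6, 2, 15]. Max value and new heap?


Max = 50
Replace root with last, heapify down
Resulting heap: [48, 47, 31, 35, 15, 6, 2]


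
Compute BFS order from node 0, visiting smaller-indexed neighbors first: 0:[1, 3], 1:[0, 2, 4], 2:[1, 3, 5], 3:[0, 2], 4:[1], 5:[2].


BFS queue: start with [0]
Visit order: [0, 1, 3, 2, 4, 5]


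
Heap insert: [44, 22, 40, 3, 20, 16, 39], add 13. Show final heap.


Append 13: [44, 22, 40, 3, 20, 16, 39, 13]
Bubble up: swap idx 7(13) with idx 3(3)
Result: [44, 22, 40, 13, 20, 16, 39, 3]


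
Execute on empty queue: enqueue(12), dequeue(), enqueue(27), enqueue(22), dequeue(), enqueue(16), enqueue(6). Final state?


enqueue(12) -> [12]
dequeue() returns 12 -> []
enqueue(27) -> [27]
enqueue(22) -> [27, 22]
dequeue() returns 27 -> [22]
enqueue(16) -> [22, 16]
enqueue(6) -> [22, 16, 6]
Final queue (front to back): [22, 16, 6]


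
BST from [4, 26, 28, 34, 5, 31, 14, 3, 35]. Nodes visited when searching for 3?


BST root = 4
Search for 3: compare at each node
Path: [4, 3]


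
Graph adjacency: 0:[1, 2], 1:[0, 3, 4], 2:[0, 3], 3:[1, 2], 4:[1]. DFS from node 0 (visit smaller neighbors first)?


DFS stack-based: start with [0]
Visit order: [0, 1, 3, 2, 4]


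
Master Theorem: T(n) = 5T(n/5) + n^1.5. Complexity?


a=5, b=5, c=1.5. log_5(5)=1 < c=1.5. Case 3: O(n^c) = O(n^1.500)
Complexity: O(n^1.500)


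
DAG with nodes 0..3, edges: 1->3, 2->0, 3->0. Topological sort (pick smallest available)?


Kahn's algorithm, process smallest node first
Order: [1, 2, 3, 0]


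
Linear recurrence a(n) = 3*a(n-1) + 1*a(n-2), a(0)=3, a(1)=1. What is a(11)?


Build bottom-up:
...a(9)=24751, a(10)=81747, a(11)=3*81747+1*24751=269992


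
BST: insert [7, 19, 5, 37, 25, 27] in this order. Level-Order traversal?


Root = 7; build tree by BST insertion.
Level-Order traversal: [7, 5, 19, 37, 25, 27]


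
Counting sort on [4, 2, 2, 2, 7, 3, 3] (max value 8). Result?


Count array: [0, 0, 3, 2, 1, 0, 0, 1, 0]
Reconstruct: [2, 2, 2, 3, 3, 4, 7]


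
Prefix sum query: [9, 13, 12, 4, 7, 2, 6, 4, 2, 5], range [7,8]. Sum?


Prefix sums: [0, 9, 22, 34, 38, 45, 47, 53, 57, 59, 64]
Sum[7..8] = prefix[9] - prefix[7] = 59 - 53 = 6


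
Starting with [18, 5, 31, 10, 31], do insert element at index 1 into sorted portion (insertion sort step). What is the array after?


After one pass: [5, 18, 31, 10, 31]


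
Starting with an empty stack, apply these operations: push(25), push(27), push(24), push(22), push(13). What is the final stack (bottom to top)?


push(25) -> [25]
push(27) -> [25, 27]
push(24) -> [25, 27, 24]
push(22) -> [25, 27, 24, 22]
push(13) -> [25, 27, 24, 22, 13]
Final stack (bottom to top): [25, 27, 24, 22, 13]


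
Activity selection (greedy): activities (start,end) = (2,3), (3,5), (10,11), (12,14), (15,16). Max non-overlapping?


Greedy: pick earliest-ending, then skip overlaps.
Selected (5 activities): [(2, 3), (3, 5), (10, 11), (12, 14), (15, 16)]


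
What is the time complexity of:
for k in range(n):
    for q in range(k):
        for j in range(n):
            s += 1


Per nesting level: O(n) * O(n) [triangular over k] * O(n) = O(n^3)
Complexity: O(n^3)


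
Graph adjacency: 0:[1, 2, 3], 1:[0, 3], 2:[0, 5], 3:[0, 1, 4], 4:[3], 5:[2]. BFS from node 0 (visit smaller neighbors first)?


BFS queue: start with [0]
Visit order: [0, 1, 2, 3, 5, 4]


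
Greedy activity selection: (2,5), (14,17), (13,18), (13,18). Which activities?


Greedy: pick earliest-ending, then skip overlaps.
Selected (2 activities): [(2, 5), (14, 17)]


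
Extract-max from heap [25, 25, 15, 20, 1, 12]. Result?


Max = 25
Replace root with last, heapify down
Resulting heap: [25, 20, 15, 12, 1]


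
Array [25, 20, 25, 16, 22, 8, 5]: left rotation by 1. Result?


Left rotate by 1: [20, 25, 16, 22, 8, 5, 25]


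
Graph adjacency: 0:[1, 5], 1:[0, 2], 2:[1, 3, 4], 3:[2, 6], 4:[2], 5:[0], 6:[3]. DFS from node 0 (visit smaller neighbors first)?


DFS stack-based: start with [0]
Visit order: [0, 1, 2, 3, 6, 4, 5]


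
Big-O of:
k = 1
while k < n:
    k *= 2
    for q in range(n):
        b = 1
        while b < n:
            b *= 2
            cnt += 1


Per nesting level: O(log n) * O(n) * O(log n) = O(n (log n)^2)
Complexity: O(n (log n)^2)


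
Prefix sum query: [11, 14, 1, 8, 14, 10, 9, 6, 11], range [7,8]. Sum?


Prefix sums: [0, 11, 25, 26, 34, 48, 58, 67, 73, 84]
Sum[7..8] = prefix[9] - prefix[7] = 84 - 67 = 17


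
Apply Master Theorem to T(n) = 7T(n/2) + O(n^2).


a=7, b=2, c=2. log_2(7)=2.807 > c=2. Case 1: O(n^log_b(a)) = O(n^2.807)
Complexity: O(n^2.807)


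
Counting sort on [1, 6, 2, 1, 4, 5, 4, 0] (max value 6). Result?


Count array: [1, 2, 1, 0, 2, 1, 1]
Reconstruct: [0, 1, 1, 2, 4, 4, 5, 6]


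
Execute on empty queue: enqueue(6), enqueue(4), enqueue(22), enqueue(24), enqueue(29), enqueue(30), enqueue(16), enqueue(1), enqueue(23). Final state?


enqueue(6) -> [6]
enqueue(4) -> [6, 4]
enqueue(22) -> [6, 4, 22]
enqueue(24) -> [6, 4, 22, 24]
enqueue(29) -> [6, 4, 22, 24, 29]
enqueue(30) -> [6, 4, 22, 24, 29, 30]
enqueue(16) -> [6, 4, 22, 24, 29, 30, 16]
enqueue(1) -> [6, 4, 22, 24, 29, 30, 16, 1]
enqueue(23) -> [6, 4, 22, 24, 29, 30, 16, 1, 23]
Final queue (front to back): [6, 4, 22, 24, 29, 30, 16, 1, 23]


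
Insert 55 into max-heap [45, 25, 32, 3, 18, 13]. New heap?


Append 55: [45, 25, 32, 3, 18, 13, 55]
Bubble up: swap idx 6(55) with idx 2(32); swap idx 2(55) with idx 0(45)
Result: [55, 25, 45, 3, 18, 13, 32]


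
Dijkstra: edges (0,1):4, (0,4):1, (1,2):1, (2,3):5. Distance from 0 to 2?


Dijkstra from 0:
Distances: {0: 0, 1: 4, 2: 5, 3: 10, 4: 1}
Shortest distance to 2 = 5, path = [0, 1, 2]


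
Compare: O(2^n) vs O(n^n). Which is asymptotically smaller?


exponential grows slower than n^n
O(2^n) is asymptotically smaller; O(n^n) grows faster


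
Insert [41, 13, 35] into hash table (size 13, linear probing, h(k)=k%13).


Insertions: 41->slot 2; 13->slot 0; 35->slot 9
Table: [13, None, 41, None, None, None, None, None, None, 35, None, None, None]


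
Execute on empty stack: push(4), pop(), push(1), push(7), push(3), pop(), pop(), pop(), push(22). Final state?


push(4) -> [4]
pop() returns 4 -> []
push(1) -> [1]
push(7) -> [1, 7]
push(3) -> [1, 7, 3]
pop() returns 3 -> [1, 7]
pop() returns 7 -> [1]
pop() returns 1 -> []
push(22) -> [22]
Final stack (bottom to top): [22]


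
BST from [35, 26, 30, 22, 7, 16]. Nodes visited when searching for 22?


BST root = 35
Search for 22: compare at each node
Path: [35, 26, 22]


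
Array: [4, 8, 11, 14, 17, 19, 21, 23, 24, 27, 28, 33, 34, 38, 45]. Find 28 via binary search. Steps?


Search for 28:
[0,14] mid=7 arr[7]=23
[8,14] mid=11 arr[11]=33
[8,10] mid=9 arr[9]=27
[10,10] mid=10 arr[10]=28
Total: 4 comparisons


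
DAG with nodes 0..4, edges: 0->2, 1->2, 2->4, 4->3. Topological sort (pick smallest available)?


Kahn's algorithm, process smallest node first
Order: [0, 1, 2, 4, 3]


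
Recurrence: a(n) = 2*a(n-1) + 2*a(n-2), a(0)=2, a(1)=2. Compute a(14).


Build bottom-up:
...a(12)=172928, a(13)=472448, a(14)=2*472448+2*172928=1290752


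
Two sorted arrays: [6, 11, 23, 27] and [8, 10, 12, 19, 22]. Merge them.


Compare heads, take smaller each step.
Merged: [6, 8, 10, 11, 12, 19, 22, 23, 27]


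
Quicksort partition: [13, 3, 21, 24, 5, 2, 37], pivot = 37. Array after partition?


Elements <= 37 go left of pivot.
Result: [13, 3, 21, 24, 5, 2, 37], pivot at index 6


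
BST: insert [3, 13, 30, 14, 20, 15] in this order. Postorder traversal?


Root = 3; build tree by BST insertion.
Postorder traversal: [15, 20, 14, 30, 13, 3]


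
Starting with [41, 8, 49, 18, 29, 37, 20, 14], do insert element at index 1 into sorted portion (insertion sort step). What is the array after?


After one pass: [8, 41, 49, 18, 29, 37, 20, 14]


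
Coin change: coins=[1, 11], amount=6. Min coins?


dp[0]=0; dp[i]=1+min(dp[i-c] for c in coins)
...dp[1]=1, dp[2]=2, dp[3]=3, dp[4]=4, dp[5]=5, dp[6]=6
Minimum coins for 6 = 6


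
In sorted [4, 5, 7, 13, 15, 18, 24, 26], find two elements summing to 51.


Two pointers: lo=0, hi=7
No pair sums to 51


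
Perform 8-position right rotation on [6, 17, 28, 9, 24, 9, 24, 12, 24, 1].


Right rotate by 8: [28, 9, 24, 9, 24, 12, 24, 1, 6, 17]


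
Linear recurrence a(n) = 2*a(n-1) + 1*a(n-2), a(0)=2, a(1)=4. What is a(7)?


Build bottom-up:
...a(5)=140, a(6)=338, a(7)=2*338+1*140=816


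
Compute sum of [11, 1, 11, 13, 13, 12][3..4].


Prefix sums: [0, 11, 12, 23, 36, 49, 61]
Sum[3..4] = prefix[5] - prefix[3] = 49 - 23 = 26


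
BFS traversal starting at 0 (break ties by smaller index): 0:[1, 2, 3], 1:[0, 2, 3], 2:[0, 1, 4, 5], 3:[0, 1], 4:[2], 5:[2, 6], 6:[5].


BFS queue: start with [0]
Visit order: [0, 1, 2, 3, 4, 5, 6]


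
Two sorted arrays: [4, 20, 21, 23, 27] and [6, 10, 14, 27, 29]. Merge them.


Compare heads, take smaller each step.
Merged: [4, 6, 10, 14, 20, 21, 23, 27, 27, 29]


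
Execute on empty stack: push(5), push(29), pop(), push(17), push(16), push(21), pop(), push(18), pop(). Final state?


push(5) -> [5]
push(29) -> [5, 29]
pop() returns 29 -> [5]
push(17) -> [5, 17]
push(16) -> [5, 17, 16]
push(21) -> [5, 17, 16, 21]
pop() returns 21 -> [5, 17, 16]
push(18) -> [5, 17, 16, 18]
pop() returns 18 -> [5, 17, 16]
Final stack (bottom to top): [5, 17, 16]


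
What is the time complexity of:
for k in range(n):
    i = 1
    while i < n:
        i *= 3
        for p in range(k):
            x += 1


Per nesting level: O(n) * O(log n) * O(n) [triangular over k] = O(n^2 log n)
Complexity: O(n^2 log n)


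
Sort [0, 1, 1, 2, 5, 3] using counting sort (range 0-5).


Count array: [1, 2, 1, 1, 0, 1]
Reconstruct: [0, 1, 1, 2, 3, 5]


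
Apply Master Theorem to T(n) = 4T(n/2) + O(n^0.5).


a=4, b=2, c=0.5. log_2(4)=2 > c=0.5. Case 1: O(n^log_b(a)) = O(n^2)
Complexity: O(n^2)


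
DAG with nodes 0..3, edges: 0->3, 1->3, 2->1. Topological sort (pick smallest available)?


Kahn's algorithm, process smallest node first
Order: [0, 2, 1, 3]


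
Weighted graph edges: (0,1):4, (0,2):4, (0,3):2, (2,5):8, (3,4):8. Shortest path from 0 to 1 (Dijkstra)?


Dijkstra from 0:
Distances: {0: 0, 1: 4, 2: 4, 3: 2, 4: 10, 5: 12}
Shortest distance to 1 = 4, path = [0, 1]


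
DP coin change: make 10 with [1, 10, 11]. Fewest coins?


dp[0]=0; dp[i]=1+min(dp[i-c] for c in coins)
...dp[5]=5, dp[6]=6, dp[7]=7, dp[8]=8, dp[9]=9, dp[10]=1
Minimum coins for 10 = 1


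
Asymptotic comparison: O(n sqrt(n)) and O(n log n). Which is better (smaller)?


linearithmic grows slower than n^1.5
O(n log n) is asymptotically smaller; O(n sqrt(n)) grows faster


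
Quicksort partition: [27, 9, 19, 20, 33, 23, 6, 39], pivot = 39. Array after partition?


Elements <= 39 go left of pivot.
Result: [27, 9, 19, 20, 33, 23, 6, 39], pivot at index 7


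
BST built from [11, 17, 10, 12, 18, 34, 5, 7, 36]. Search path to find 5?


BST root = 11
Search for 5: compare at each node
Path: [11, 10, 5]


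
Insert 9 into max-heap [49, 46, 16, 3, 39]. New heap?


Append 9: [49, 46, 16, 3, 39, 9]
Bubble up: no swaps needed
Result: [49, 46, 16, 3, 39, 9]


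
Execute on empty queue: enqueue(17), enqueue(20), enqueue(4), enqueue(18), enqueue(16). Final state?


enqueue(17) -> [17]
enqueue(20) -> [17, 20]
enqueue(4) -> [17, 20, 4]
enqueue(18) -> [17, 20, 4, 18]
enqueue(16) -> [17, 20, 4, 18, 16]
Final queue (front to back): [17, 20, 4, 18, 16]


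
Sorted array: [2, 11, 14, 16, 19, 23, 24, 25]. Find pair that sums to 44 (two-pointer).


Two pointers: lo=0, hi=7
Found pair: (19, 25) summing to 44


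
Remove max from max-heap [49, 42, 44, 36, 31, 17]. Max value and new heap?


Max = 49
Replace root with last, heapify down
Resulting heap: [44, 42, 17, 36, 31]


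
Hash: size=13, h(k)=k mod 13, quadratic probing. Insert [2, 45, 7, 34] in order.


Insertions: 2->slot 2; 45->slot 6; 7->slot 7; 34->slot 8
Table: [None, None, 2, None, None, None, 45, 7, 34, None, None, None, None]


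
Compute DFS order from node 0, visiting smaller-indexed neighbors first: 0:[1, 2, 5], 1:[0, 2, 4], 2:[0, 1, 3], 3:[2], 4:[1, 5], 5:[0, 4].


DFS stack-based: start with [0]
Visit order: [0, 1, 2, 3, 4, 5]


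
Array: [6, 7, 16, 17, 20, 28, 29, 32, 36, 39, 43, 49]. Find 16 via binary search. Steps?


Search for 16:
[0,11] mid=5 arr[5]=28
[0,4] mid=2 arr[2]=16
Total: 2 comparisons


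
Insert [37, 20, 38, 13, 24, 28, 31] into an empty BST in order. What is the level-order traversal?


Root = 37; build tree by BST insertion.
Level-Order traversal: [37, 20, 38, 13, 24, 28, 31]


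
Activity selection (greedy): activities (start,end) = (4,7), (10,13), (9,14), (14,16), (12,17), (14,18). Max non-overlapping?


Greedy: pick earliest-ending, then skip overlaps.
Selected (3 activities): [(4, 7), (10, 13), (14, 16)]


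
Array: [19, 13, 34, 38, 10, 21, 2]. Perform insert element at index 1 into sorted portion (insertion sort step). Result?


After one pass: [13, 19, 34, 38, 10, 21, 2]


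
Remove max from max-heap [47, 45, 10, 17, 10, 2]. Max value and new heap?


Max = 47
Replace root with last, heapify down
Resulting heap: [45, 17, 10, 2, 10]


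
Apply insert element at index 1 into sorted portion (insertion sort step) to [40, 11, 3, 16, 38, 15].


After one pass: [11, 40, 3, 16, 38, 15]


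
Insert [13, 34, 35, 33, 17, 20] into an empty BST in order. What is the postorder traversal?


Root = 13; build tree by BST insertion.
Postorder traversal: [20, 17, 33, 35, 34, 13]


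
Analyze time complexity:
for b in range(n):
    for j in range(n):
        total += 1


Per nesting level: O(n) * O(n) = O(n^2)
Complexity: O(n^2)


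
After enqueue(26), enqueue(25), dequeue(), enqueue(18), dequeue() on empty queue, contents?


enqueue(26) -> [26]
enqueue(25) -> [26, 25]
dequeue() returns 26 -> [25]
enqueue(18) -> [25, 18]
dequeue() returns 25 -> [18]
Final queue (front to back): [18]


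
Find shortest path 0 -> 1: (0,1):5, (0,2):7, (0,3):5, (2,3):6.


Dijkstra from 0:
Distances: {0: 0, 1: 5, 2: 7, 3: 5}
Shortest distance to 1 = 5, path = [0, 1]


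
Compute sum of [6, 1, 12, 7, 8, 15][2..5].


Prefix sums: [0, 6, 7, 19, 26, 34, 49]
Sum[2..5] = prefix[6] - prefix[2] = 49 - 7 = 42


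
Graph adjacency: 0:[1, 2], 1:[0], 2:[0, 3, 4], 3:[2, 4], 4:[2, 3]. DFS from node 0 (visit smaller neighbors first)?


DFS stack-based: start with [0]
Visit order: [0, 1, 2, 3, 4]


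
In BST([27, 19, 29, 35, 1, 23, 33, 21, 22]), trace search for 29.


BST root = 27
Search for 29: compare at each node
Path: [27, 29]


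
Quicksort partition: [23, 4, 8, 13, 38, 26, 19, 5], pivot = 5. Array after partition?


Elements <= 5 go left of pivot.
Result: [4, 5, 8, 13, 38, 26, 19, 23], pivot at index 1


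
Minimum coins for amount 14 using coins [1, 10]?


dp[0]=0; dp[i]=1+min(dp[i-c] for c in coins)
...dp[9]=9, dp[10]=1, dp[11]=2, dp[12]=3, dp[13]=4, dp[14]=5
Minimum coins for 14 = 5


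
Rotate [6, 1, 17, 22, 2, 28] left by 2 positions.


Left rotate by 2: [17, 22, 2, 28, 6, 1]


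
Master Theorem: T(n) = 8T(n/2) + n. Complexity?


a=8, b=2, c=1. log_2(8)=3 > c=1. Case 1: O(n^log_b(a)) = O(n^3)
Complexity: O(n^3)


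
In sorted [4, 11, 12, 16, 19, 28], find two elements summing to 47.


Two pointers: lo=0, hi=5
Found pair: (19, 28) summing to 47


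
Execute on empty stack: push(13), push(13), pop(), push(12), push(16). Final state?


push(13) -> [13]
push(13) -> [13, 13]
pop() returns 13 -> [13]
push(12) -> [13, 12]
push(16) -> [13, 12, 16]
Final stack (bottom to top): [13, 12, 16]


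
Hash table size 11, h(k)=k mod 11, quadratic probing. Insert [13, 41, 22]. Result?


Insertions: 13->slot 2; 41->slot 8; 22->slot 0
Table: [22, None, 13, None, None, None, None, None, 41, None, None]


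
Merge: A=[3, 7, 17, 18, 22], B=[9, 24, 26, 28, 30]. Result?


Compare heads, take smaller each step.
Merged: [3, 7, 9, 17, 18, 22, 24, 26, 28, 30]


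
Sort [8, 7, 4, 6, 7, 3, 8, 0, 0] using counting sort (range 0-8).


Count array: [2, 0, 0, 1, 1, 0, 1, 2, 2]
Reconstruct: [0, 0, 3, 4, 6, 7, 7, 8, 8]


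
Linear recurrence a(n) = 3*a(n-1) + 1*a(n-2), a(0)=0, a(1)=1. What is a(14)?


Build bottom-up:
...a(12)=467280, a(13)=1543321, a(14)=3*1543321+1*467280=5097243


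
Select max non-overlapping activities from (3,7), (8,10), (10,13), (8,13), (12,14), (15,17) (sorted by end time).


Greedy: pick earliest-ending, then skip overlaps.
Selected (4 activities): [(3, 7), (8, 10), (10, 13), (15, 17)]


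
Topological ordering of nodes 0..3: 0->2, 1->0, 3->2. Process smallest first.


Kahn's algorithm, process smallest node first
Order: [1, 0, 3, 2]


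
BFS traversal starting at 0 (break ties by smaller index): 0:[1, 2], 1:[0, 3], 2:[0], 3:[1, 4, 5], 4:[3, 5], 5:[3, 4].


BFS queue: start with [0]
Visit order: [0, 1, 2, 3, 4, 5]


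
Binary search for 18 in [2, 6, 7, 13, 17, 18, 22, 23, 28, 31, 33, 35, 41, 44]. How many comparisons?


Search for 18:
[0,13] mid=6 arr[6]=22
[0,5] mid=2 arr[2]=7
[3,5] mid=4 arr[4]=17
[5,5] mid=5 arr[5]=18
Total: 4 comparisons


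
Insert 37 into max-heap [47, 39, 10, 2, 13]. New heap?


Append 37: [47, 39, 10, 2, 13, 37]
Bubble up: swap idx 5(37) with idx 2(10)
Result: [47, 39, 37, 2, 13, 10]


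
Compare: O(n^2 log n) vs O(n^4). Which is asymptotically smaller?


n^2 log n grows slower than quartic
O(n^2 log n) is asymptotically smaller; O(n^4) grows faster


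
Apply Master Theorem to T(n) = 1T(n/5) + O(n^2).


a=1, b=5, c=2. log_5(1)=0 < c=2. Case 3: O(n^c) = O(n^2)
Complexity: O(n^2)


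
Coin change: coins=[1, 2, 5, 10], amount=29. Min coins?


dp[0]=0; dp[i]=1+min(dp[i-c] for c in coins)
...dp[24]=4, dp[25]=3, dp[26]=4, dp[27]=4, dp[28]=5, dp[29]=5
Minimum coins for 29 = 5


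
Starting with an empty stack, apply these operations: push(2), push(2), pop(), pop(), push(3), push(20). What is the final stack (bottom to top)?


push(2) -> [2]
push(2) -> [2, 2]
pop() returns 2 -> [2]
pop() returns 2 -> []
push(3) -> [3]
push(20) -> [3, 20]
Final stack (bottom to top): [3, 20]


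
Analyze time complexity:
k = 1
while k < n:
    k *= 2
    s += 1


Per nesting level: O(log n) = O(log n)
Complexity: O(log n)


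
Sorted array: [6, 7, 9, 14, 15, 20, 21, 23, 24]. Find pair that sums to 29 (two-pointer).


Two pointers: lo=0, hi=8
Found pair: (6, 23) summing to 29


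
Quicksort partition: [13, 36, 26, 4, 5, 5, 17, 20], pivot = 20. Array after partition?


Elements <= 20 go left of pivot.
Result: [13, 4, 5, 5, 17, 20, 26, 36], pivot at index 5


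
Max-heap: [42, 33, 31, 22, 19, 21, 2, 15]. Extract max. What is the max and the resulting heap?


Max = 42
Replace root with last, heapify down
Resulting heap: [33, 22, 31, 15, 19, 21, 2]


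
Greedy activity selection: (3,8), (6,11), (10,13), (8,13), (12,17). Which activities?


Greedy: pick earliest-ending, then skip overlaps.
Selected (2 activities): [(3, 8), (10, 13)]


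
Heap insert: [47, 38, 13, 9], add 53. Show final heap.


Append 53: [47, 38, 13, 9, 53]
Bubble up: swap idx 4(53) with idx 1(38); swap idx 1(53) with idx 0(47)
Result: [53, 47, 13, 9, 38]


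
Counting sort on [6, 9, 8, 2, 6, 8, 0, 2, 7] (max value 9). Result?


Count array: [1, 0, 2, 0, 0, 0, 2, 1, 2, 1]
Reconstruct: [0, 2, 2, 6, 6, 7, 8, 8, 9]


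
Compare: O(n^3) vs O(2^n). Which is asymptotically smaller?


cubic grows slower than exponential
O(n^3) is asymptotically smaller; O(2^n) grows faster


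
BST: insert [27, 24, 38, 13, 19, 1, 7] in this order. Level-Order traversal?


Root = 27; build tree by BST insertion.
Level-Order traversal: [27, 24, 38, 13, 1, 19, 7]


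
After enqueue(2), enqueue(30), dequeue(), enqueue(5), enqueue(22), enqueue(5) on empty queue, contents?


enqueue(2) -> [2]
enqueue(30) -> [2, 30]
dequeue() returns 2 -> [30]
enqueue(5) -> [30, 5]
enqueue(22) -> [30, 5, 22]
enqueue(5) -> [30, 5, 22, 5]
Final queue (front to back): [30, 5, 22, 5]


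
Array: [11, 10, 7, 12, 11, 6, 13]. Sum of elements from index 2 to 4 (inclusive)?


Prefix sums: [0, 11, 21, 28, 40, 51, 57, 70]
Sum[2..4] = prefix[5] - prefix[2] = 51 - 21 = 30


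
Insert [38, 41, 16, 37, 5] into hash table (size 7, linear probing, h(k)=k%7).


Insertions: 38->slot 3; 41->slot 6; 16->slot 2; 37->slot 4; 5->slot 5
Table: [None, None, 16, 38, 37, 5, 41]


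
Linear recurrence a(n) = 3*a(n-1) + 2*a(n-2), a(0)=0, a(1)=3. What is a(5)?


Build bottom-up:
...a(3)=33, a(4)=117, a(5)=3*117+2*33=417


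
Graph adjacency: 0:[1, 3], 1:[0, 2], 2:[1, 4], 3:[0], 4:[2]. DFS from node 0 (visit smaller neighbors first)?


DFS stack-based: start with [0]
Visit order: [0, 1, 2, 4, 3]


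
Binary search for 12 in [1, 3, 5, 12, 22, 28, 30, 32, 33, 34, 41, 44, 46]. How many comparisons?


Search for 12:
[0,12] mid=6 arr[6]=30
[0,5] mid=2 arr[2]=5
[3,5] mid=4 arr[4]=22
[3,3] mid=3 arr[3]=12
Total: 4 comparisons


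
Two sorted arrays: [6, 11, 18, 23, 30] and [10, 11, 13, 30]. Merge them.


Compare heads, take smaller each step.
Merged: [6, 10, 11, 11, 13, 18, 23, 30, 30]


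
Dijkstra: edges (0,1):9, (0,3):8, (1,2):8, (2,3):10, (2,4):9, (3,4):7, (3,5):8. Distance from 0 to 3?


Dijkstra from 0:
Distances: {0: 0, 1: 9, 2: 17, 3: 8, 4: 15, 5: 16}
Shortest distance to 3 = 8, path = [0, 3]


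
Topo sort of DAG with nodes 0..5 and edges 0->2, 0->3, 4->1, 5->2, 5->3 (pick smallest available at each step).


Kahn's algorithm, process smallest node first
Order: [0, 4, 1, 5, 2, 3]


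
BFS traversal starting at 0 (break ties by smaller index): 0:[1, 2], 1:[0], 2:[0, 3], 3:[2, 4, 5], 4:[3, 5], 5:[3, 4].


BFS queue: start with [0]
Visit order: [0, 1, 2, 3, 4, 5]


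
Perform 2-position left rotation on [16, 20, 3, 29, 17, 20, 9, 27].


Left rotate by 2: [3, 29, 17, 20, 9, 27, 16, 20]


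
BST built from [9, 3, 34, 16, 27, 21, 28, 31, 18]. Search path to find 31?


BST root = 9
Search for 31: compare at each node
Path: [9, 34, 16, 27, 28, 31]


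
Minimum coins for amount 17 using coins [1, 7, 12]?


dp[0]=0; dp[i]=1+min(dp[i-c] for c in coins)
...dp[12]=1, dp[13]=2, dp[14]=2, dp[15]=3, dp[16]=4, dp[17]=5
Minimum coins for 17 = 5


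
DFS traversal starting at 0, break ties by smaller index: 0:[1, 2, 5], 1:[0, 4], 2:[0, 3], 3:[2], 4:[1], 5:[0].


DFS stack-based: start with [0]
Visit order: [0, 1, 4, 2, 3, 5]


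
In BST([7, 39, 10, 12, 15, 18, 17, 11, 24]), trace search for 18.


BST root = 7
Search for 18: compare at each node
Path: [7, 39, 10, 12, 15, 18]


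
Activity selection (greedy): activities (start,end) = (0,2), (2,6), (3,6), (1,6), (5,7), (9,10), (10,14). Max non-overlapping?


Greedy: pick earliest-ending, then skip overlaps.
Selected (4 activities): [(0, 2), (2, 6), (9, 10), (10, 14)]


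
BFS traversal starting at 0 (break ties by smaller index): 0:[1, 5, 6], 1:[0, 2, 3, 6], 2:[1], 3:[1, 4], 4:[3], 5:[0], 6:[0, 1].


BFS queue: start with [0]
Visit order: [0, 1, 5, 6, 2, 3, 4]


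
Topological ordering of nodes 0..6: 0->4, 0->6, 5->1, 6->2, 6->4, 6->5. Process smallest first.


Kahn's algorithm, process smallest node first
Order: [0, 3, 6, 2, 4, 5, 1]


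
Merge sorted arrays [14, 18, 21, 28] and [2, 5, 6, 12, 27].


Compare heads, take smaller each step.
Merged: [2, 5, 6, 12, 14, 18, 21, 27, 28]


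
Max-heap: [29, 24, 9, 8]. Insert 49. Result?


Append 49: [29, 24, 9, 8, 49]
Bubble up: swap idx 4(49) with idx 1(24); swap idx 1(49) with idx 0(29)
Result: [49, 29, 9, 8, 24]


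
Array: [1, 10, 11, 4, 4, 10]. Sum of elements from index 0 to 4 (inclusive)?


Prefix sums: [0, 1, 11, 22, 26, 30, 40]
Sum[0..4] = prefix[5] - prefix[0] = 30 - 0 = 30


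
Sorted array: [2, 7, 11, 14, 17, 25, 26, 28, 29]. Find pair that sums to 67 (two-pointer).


Two pointers: lo=0, hi=8
No pair sums to 67


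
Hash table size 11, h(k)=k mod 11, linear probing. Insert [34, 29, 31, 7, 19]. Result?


Insertions: 34->slot 1; 29->slot 7; 31->slot 9; 7->slot 8; 19->slot 10
Table: [None, 34, None, None, None, None, None, 29, 7, 31, 19]


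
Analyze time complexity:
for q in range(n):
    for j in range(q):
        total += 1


Per nesting level: O(n) * O(n) [triangular over q] = O(n^2)
Complexity: O(n^2)


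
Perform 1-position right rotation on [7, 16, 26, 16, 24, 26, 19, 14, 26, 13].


Right rotate by 1: [13, 7, 16, 26, 16, 24, 26, 19, 14, 26]


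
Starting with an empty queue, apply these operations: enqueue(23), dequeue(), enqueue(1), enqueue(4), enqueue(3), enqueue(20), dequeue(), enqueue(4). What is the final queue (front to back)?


enqueue(23) -> [23]
dequeue() returns 23 -> []
enqueue(1) -> [1]
enqueue(4) -> [1, 4]
enqueue(3) -> [1, 4, 3]
enqueue(20) -> [1, 4, 3, 20]
dequeue() returns 1 -> [4, 3, 20]
enqueue(4) -> [4, 3, 20, 4]
Final queue (front to back): [4, 3, 20, 4]


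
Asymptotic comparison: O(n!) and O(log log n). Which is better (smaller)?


double-logarithmic grows slower than factorial
O(log log n) is asymptotically smaller; O(n!) grows faster


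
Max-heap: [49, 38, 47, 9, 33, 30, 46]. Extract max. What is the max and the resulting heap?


Max = 49
Replace root with last, heapify down
Resulting heap: [47, 38, 46, 9, 33, 30]


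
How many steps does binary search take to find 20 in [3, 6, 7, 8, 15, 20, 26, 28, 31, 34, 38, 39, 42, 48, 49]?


Search for 20:
[0,14] mid=7 arr[7]=28
[0,6] mid=3 arr[3]=8
[4,6] mid=5 arr[5]=20
Total: 3 comparisons


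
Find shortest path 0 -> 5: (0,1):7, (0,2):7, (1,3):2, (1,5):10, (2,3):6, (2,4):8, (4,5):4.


Dijkstra from 0:
Distances: {0: 0, 1: 7, 2: 7, 3: 9, 4: 15, 5: 17}
Shortest distance to 5 = 17, path = [0, 1, 5]


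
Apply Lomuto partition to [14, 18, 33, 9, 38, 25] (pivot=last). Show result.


Elements <= 25 go left of pivot.
Result: [14, 18, 9, 25, 38, 33], pivot at index 3


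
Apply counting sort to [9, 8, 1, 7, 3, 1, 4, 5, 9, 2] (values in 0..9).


Count array: [0, 2, 1, 1, 1, 1, 0, 1, 1, 2]
Reconstruct: [1, 1, 2, 3, 4, 5, 7, 8, 9, 9]


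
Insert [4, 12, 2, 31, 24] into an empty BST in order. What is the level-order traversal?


Root = 4; build tree by BST insertion.
Level-Order traversal: [4, 2, 12, 31, 24]


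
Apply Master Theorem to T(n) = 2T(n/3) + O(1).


a=2, b=3, c=0. log_3(2)=0.631 > c=0. Case 1: O(n^log_b(a)) = O(n^0.631)
Complexity: O(n^0.631)


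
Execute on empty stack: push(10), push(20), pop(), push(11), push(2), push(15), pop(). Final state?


push(10) -> [10]
push(20) -> [10, 20]
pop() returns 20 -> [10]
push(11) -> [10, 11]
push(2) -> [10, 11, 2]
push(15) -> [10, 11, 2, 15]
pop() returns 15 -> [10, 11, 2]
Final stack (bottom to top): [10, 11, 2]


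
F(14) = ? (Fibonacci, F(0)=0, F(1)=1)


F(n)=F(n-1)+F(n-2)
...F(12)=144, F(13)=233, F(14)=377


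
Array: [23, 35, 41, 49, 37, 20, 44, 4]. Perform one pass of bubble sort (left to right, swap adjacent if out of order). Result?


After one pass: [23, 35, 41, 37, 20, 44, 4, 49]


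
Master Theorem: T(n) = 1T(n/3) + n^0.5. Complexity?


a=1, b=3, c=0.5. log_3(1)=0 < c=0.5. Case 3: O(n^c) = O(sqrt(n))
Complexity: O(sqrt(n))


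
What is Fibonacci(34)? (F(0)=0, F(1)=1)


F(n)=F(n-1)+F(n-2)
...F(32)=2178309, F(33)=3524578, F(34)=5702887


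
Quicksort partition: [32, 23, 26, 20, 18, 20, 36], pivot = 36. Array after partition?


Elements <= 36 go left of pivot.
Result: [32, 23, 26, 20, 18, 20, 36], pivot at index 6


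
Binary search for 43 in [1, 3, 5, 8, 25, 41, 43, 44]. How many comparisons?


Search for 43:
[0,7] mid=3 arr[3]=8
[4,7] mid=5 arr[5]=41
[6,7] mid=6 arr[6]=43
Total: 3 comparisons


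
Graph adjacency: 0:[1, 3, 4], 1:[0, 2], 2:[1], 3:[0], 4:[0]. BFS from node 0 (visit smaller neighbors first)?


BFS queue: start with [0]
Visit order: [0, 1, 3, 4, 2]


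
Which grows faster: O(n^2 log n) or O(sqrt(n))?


sublinear grows slower than n^2 log n
O(sqrt(n)) is asymptotically smaller; O(n^2 log n) grows faster


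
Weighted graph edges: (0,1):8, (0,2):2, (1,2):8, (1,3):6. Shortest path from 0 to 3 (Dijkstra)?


Dijkstra from 0:
Distances: {0: 0, 1: 8, 2: 2, 3: 14}
Shortest distance to 3 = 14, path = [0, 1, 3]


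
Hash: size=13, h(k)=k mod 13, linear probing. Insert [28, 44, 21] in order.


Insertions: 28->slot 2; 44->slot 5; 21->slot 8
Table: [None, None, 28, None, None, 44, None, None, 21, None, None, None, None]


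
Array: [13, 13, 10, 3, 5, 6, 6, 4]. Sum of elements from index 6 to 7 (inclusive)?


Prefix sums: [0, 13, 26, 36, 39, 44, 50, 56, 60]
Sum[6..7] = prefix[8] - prefix[6] = 60 - 50 = 10


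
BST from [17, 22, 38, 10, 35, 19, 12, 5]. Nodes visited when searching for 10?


BST root = 17
Search for 10: compare at each node
Path: [17, 10]


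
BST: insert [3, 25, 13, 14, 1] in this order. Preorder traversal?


Root = 3; build tree by BST insertion.
Preorder traversal: [3, 1, 25, 13, 14]


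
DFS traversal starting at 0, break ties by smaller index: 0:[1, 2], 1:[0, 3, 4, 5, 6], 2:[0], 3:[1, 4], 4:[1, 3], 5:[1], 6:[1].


DFS stack-based: start with [0]
Visit order: [0, 1, 3, 4, 5, 6, 2]


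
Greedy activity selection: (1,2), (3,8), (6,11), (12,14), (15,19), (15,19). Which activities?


Greedy: pick earliest-ending, then skip overlaps.
Selected (4 activities): [(1, 2), (3, 8), (12, 14), (15, 19)]


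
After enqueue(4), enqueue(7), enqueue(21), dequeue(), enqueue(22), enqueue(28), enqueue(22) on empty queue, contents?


enqueue(4) -> [4]
enqueue(7) -> [4, 7]
enqueue(21) -> [4, 7, 21]
dequeue() returns 4 -> [7, 21]
enqueue(22) -> [7, 21, 22]
enqueue(28) -> [7, 21, 22, 28]
enqueue(22) -> [7, 21, 22, 28, 22]
Final queue (front to back): [7, 21, 22, 28, 22]


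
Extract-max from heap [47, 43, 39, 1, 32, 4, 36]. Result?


Max = 47
Replace root with last, heapify down
Resulting heap: [43, 36, 39, 1, 32, 4]


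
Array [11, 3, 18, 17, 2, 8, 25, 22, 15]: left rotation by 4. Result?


Left rotate by 4: [2, 8, 25, 22, 15, 11, 3, 18, 17]


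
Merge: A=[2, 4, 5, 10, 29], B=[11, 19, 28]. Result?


Compare heads, take smaller each step.
Merged: [2, 4, 5, 10, 11, 19, 28, 29]


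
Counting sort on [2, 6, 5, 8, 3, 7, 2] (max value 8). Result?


Count array: [0, 0, 2, 1, 0, 1, 1, 1, 1]
Reconstruct: [2, 2, 3, 5, 6, 7, 8]


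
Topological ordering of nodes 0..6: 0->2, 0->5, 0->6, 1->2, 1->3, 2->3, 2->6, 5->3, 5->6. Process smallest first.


Kahn's algorithm, process smallest node first
Order: [0, 1, 2, 4, 5, 3, 6]


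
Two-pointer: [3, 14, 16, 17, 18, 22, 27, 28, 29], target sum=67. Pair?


Two pointers: lo=0, hi=8
No pair sums to 67


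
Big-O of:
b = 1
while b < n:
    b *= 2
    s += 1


Per nesting level: O(log n) = O(log n)
Complexity: O(log n)


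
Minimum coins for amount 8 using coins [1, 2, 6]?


dp[0]=0; dp[i]=1+min(dp[i-c] for c in coins)
...dp[3]=2, dp[4]=2, dp[5]=3, dp[6]=1, dp[7]=2, dp[8]=2
Minimum coins for 8 = 2


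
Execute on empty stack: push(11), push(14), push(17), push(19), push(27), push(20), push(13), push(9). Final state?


push(11) -> [11]
push(14) -> [11, 14]
push(17) -> [11, 14, 17]
push(19) -> [11, 14, 17, 19]
push(27) -> [11, 14, 17, 19, 27]
push(20) -> [11, 14, 17, 19, 27, 20]
push(13) -> [11, 14, 17, 19, 27, 20, 13]
push(9) -> [11, 14, 17, 19, 27, 20, 13, 9]
Final stack (bottom to top): [11, 14, 17, 19, 27, 20, 13, 9]


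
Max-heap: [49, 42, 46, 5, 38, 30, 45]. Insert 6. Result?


Append 6: [49, 42, 46, 5, 38, 30, 45, 6]
Bubble up: swap idx 7(6) with idx 3(5)
Result: [49, 42, 46, 6, 38, 30, 45, 5]


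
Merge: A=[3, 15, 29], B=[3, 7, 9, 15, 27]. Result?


Compare heads, take smaller each step.
Merged: [3, 3, 7, 9, 15, 15, 27, 29]


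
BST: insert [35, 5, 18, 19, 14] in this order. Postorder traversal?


Root = 35; build tree by BST insertion.
Postorder traversal: [14, 19, 18, 5, 35]


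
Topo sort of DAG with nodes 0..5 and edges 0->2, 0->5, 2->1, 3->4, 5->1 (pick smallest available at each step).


Kahn's algorithm, process smallest node first
Order: [0, 2, 3, 4, 5, 1]


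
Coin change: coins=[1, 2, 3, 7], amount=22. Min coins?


dp[0]=0; dp[i]=1+min(dp[i-c] for c in coins)
...dp[17]=3, dp[18]=4, dp[19]=4, dp[20]=4, dp[21]=3, dp[22]=4
Minimum coins for 22 = 4


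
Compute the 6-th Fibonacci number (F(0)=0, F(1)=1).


F(n)=F(n-1)+F(n-2)
...F(4)=3, F(5)=5, F(6)=8


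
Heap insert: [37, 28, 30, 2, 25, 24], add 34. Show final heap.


Append 34: [37, 28, 30, 2, 25, 24, 34]
Bubble up: swap idx 6(34) with idx 2(30)
Result: [37, 28, 34, 2, 25, 24, 30]


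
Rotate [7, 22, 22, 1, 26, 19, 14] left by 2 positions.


Left rotate by 2: [22, 1, 26, 19, 14, 7, 22]


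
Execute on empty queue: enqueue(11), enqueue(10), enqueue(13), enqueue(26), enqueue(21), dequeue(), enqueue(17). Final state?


enqueue(11) -> [11]
enqueue(10) -> [11, 10]
enqueue(13) -> [11, 10, 13]
enqueue(26) -> [11, 10, 13, 26]
enqueue(21) -> [11, 10, 13, 26, 21]
dequeue() returns 11 -> [10, 13, 26, 21]
enqueue(17) -> [10, 13, 26, 21, 17]
Final queue (front to back): [10, 13, 26, 21, 17]


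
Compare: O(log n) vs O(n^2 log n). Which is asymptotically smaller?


logarithmic grows slower than n^2 log n
O(log n) is asymptotically smaller; O(n^2 log n) grows faster


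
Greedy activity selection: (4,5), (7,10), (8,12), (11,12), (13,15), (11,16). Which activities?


Greedy: pick earliest-ending, then skip overlaps.
Selected (4 activities): [(4, 5), (7, 10), (11, 12), (13, 15)]


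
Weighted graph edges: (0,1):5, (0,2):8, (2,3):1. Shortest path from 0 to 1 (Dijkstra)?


Dijkstra from 0:
Distances: {0: 0, 1: 5, 2: 8, 3: 9}
Shortest distance to 1 = 5, path = [0, 1]


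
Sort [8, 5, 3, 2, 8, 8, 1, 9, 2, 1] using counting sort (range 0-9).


Count array: [0, 2, 2, 1, 0, 1, 0, 0, 3, 1]
Reconstruct: [1, 1, 2, 2, 3, 5, 8, 8, 8, 9]


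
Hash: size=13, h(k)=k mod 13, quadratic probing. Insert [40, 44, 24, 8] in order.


Insertions: 40->slot 1; 44->slot 5; 24->slot 11; 8->slot 8
Table: [None, 40, None, None, None, 44, None, None, 8, None, None, 24, None]


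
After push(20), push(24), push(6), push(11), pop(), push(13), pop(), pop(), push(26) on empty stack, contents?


push(20) -> [20]
push(24) -> [20, 24]
push(6) -> [20, 24, 6]
push(11) -> [20, 24, 6, 11]
pop() returns 11 -> [20, 24, 6]
push(13) -> [20, 24, 6, 13]
pop() returns 13 -> [20, 24, 6]
pop() returns 6 -> [20, 24]
push(26) -> [20, 24, 26]
Final stack (bottom to top): [20, 24, 26]


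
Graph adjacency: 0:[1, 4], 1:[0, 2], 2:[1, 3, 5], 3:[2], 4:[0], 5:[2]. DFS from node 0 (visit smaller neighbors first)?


DFS stack-based: start with [0]
Visit order: [0, 1, 2, 3, 5, 4]


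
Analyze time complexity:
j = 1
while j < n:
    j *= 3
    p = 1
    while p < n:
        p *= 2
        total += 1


Per nesting level: O(log n) * O(log n) = O((log n)^2)
Complexity: O((log n)^2)


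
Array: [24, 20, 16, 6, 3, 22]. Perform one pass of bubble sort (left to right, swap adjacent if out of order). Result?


After one pass: [20, 16, 6, 3, 22, 24]


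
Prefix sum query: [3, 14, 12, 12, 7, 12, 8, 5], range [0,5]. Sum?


Prefix sums: [0, 3, 17, 29, 41, 48, 60, 68, 73]
Sum[0..5] = prefix[6] - prefix[0] = 60 - 0 = 60


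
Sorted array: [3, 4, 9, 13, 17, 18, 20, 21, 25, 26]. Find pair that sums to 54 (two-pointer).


Two pointers: lo=0, hi=9
No pair sums to 54


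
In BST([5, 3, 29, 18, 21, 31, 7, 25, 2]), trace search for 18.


BST root = 5
Search for 18: compare at each node
Path: [5, 29, 18]


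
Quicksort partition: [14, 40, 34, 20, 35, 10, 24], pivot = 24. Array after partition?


Elements <= 24 go left of pivot.
Result: [14, 20, 10, 24, 35, 34, 40], pivot at index 3


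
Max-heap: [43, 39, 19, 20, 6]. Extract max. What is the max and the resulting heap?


Max = 43
Replace root with last, heapify down
Resulting heap: [39, 20, 19, 6]


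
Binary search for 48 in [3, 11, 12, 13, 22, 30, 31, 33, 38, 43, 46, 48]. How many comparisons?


Search for 48:
[0,11] mid=5 arr[5]=30
[6,11] mid=8 arr[8]=38
[9,11] mid=10 arr[10]=46
[11,11] mid=11 arr[11]=48
Total: 4 comparisons


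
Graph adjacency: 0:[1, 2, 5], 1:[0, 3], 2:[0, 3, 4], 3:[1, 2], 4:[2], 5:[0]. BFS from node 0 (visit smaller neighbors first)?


BFS queue: start with [0]
Visit order: [0, 1, 2, 5, 3, 4]


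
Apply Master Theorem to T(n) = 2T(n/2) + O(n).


a=2, b=2, c=1. log_2(2)=1 = c=1. Case 2: O(n^c log n) = O(n log n)
Complexity: O(n log n)


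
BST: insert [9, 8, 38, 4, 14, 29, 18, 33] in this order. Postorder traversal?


Root = 9; build tree by BST insertion.
Postorder traversal: [4, 8, 18, 33, 29, 14, 38, 9]


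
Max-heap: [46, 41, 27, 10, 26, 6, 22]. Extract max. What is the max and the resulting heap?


Max = 46
Replace root with last, heapify down
Resulting heap: [41, 26, 27, 10, 22, 6]


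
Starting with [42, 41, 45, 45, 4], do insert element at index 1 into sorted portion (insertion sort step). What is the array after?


After one pass: [41, 42, 45, 45, 4]


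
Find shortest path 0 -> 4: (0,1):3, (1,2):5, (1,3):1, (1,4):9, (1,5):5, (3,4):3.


Dijkstra from 0:
Distances: {0: 0, 1: 3, 2: 8, 3: 4, 4: 7, 5: 8}
Shortest distance to 4 = 7, path = [0, 1, 3, 4]


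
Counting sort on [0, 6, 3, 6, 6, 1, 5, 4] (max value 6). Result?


Count array: [1, 1, 0, 1, 1, 1, 3]
Reconstruct: [0, 1, 3, 4, 5, 6, 6, 6]


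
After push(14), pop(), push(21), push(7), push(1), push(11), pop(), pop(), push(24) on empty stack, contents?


push(14) -> [14]
pop() returns 14 -> []
push(21) -> [21]
push(7) -> [21, 7]
push(1) -> [21, 7, 1]
push(11) -> [21, 7, 1, 11]
pop() returns 11 -> [21, 7, 1]
pop() returns 1 -> [21, 7]
push(24) -> [21, 7, 24]
Final stack (bottom to top): [21, 7, 24]
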